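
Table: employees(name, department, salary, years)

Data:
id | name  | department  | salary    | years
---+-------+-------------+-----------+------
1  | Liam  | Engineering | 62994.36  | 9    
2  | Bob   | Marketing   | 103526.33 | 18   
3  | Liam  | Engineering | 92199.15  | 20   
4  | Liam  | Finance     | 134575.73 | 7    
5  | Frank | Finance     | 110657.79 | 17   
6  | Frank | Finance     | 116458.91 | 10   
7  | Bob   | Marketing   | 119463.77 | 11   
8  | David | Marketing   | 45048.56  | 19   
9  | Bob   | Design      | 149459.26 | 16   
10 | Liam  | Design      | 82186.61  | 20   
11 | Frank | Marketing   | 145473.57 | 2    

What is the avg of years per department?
SELECT department, AVG(years) as result
FROM employees
GROUP BY department

Result:
  Design: 18.00
  Engineering: 14.50
  Finance: 11.33
  Marketing: 12.50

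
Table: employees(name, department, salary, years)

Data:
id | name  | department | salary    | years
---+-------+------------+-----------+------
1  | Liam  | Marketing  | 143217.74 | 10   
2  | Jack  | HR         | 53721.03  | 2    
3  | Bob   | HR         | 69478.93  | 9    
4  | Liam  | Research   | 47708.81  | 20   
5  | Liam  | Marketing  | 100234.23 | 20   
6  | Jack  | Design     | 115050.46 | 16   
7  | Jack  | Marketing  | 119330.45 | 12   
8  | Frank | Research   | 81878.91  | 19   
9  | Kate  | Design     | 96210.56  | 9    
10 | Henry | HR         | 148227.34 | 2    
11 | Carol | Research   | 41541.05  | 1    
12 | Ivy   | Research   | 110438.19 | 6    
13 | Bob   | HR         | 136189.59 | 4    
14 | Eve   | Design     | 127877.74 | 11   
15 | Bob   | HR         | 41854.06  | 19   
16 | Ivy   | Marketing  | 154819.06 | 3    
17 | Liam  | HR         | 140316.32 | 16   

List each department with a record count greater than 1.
SELECT department, COUNT(*) as cnt
FROM employees
GROUP BY department
HAVING COUNT(*) > 1

Result:
  Design: 3
  HR: 6
  Marketing: 4
  Research: 4

Note: HAVING filters groups after aggregation, WHERE filters rows before.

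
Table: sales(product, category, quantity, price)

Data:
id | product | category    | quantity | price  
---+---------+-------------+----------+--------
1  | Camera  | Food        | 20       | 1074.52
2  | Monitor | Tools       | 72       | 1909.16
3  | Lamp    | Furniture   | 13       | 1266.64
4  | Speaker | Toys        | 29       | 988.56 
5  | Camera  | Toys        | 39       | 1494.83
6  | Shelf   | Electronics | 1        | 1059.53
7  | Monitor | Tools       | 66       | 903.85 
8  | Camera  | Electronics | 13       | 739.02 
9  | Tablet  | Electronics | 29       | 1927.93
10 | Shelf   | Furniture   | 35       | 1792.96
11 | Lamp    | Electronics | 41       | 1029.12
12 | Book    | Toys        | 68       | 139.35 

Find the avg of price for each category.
SELECT category, AVG(price) as result
FROM sales
GROUP BY category

Result:
  Electronics: 1188.90
  Food: 1074.52
  Furniture: 1529.80
  Tools: 1406.51
  Toys: 874.25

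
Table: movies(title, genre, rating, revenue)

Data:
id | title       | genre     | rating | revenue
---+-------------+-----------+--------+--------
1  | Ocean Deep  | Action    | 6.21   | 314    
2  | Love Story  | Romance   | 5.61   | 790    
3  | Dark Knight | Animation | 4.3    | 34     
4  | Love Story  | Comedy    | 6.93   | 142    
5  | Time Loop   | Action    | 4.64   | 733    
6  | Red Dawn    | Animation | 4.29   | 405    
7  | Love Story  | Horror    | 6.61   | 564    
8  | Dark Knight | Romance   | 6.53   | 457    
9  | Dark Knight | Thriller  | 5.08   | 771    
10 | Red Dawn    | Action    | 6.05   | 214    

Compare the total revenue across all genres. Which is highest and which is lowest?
SELECT genre, SUM(revenue)
FROM movies
GROUP BY genre
ORDER BY SUM(revenue)

All groups:
  Comedy: 142
  Animation: 439
  Horror: 564
  Thriller: 771
  Romance: 1247
  Action: 1261

Highest: Action (1261)
Lowest: Comedy (142)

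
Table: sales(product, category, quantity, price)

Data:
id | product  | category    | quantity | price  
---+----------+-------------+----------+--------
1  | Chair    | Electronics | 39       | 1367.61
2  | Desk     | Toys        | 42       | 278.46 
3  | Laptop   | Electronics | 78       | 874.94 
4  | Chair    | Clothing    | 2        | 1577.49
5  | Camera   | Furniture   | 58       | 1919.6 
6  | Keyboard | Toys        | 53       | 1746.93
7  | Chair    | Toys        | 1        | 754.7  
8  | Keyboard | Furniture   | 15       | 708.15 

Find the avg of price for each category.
SELECT category, AVG(price) as result
FROM sales
GROUP BY category

Result:
  Clothing: 1577.49
  Electronics: 1121.28
  Furniture: 1313.88
  Toys: 926.70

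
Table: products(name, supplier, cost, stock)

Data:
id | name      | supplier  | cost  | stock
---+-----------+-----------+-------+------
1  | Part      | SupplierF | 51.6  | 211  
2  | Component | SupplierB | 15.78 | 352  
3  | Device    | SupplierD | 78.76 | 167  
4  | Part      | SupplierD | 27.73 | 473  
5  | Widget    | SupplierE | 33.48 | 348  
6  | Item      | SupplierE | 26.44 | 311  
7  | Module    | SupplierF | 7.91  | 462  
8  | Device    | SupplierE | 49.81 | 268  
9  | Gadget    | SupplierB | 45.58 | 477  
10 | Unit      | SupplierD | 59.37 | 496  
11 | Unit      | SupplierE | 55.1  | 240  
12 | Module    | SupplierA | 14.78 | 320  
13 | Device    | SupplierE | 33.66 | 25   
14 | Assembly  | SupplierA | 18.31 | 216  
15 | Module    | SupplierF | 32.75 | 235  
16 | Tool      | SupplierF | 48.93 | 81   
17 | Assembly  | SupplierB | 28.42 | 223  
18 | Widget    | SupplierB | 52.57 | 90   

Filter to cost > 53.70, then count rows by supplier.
SELECT supplier, COUNT(*)
FROM products
WHERE cost > 53.70
GROUP BY supplier

Note: WHERE filters rows before grouping.

Result:
  SupplierD: 2
  SupplierE: 1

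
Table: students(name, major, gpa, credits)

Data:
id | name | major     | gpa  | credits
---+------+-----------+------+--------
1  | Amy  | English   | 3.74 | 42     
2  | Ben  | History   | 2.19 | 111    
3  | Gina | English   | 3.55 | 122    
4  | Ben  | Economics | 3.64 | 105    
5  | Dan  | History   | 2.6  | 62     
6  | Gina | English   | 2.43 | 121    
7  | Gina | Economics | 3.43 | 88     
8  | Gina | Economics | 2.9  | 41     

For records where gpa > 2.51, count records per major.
SELECT major, COUNT(*)
FROM students
WHERE gpa > 2.51
GROUP BY major

Note: WHERE filters rows before grouping.

Result:
  Economics: 3
  English: 2
  History: 1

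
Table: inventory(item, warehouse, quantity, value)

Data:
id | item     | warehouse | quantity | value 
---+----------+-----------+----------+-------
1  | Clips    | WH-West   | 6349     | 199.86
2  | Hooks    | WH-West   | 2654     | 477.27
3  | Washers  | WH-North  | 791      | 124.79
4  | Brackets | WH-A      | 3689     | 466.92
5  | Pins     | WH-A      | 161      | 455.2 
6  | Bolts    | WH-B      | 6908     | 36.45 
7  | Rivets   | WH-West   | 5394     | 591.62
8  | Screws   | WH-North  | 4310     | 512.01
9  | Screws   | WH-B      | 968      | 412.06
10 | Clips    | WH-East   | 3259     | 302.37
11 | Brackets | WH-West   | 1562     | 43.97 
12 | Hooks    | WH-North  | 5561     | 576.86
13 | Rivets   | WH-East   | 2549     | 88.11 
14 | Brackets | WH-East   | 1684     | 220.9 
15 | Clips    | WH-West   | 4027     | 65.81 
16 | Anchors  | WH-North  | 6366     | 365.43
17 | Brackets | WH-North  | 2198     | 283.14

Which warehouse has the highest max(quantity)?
SELECT warehouse, MAX(quantity) as val
FROM inventory
GROUP BY warehouse
ORDER BY val DESC
LIMIT 1

Result: WH-B with max(quantity) = 6908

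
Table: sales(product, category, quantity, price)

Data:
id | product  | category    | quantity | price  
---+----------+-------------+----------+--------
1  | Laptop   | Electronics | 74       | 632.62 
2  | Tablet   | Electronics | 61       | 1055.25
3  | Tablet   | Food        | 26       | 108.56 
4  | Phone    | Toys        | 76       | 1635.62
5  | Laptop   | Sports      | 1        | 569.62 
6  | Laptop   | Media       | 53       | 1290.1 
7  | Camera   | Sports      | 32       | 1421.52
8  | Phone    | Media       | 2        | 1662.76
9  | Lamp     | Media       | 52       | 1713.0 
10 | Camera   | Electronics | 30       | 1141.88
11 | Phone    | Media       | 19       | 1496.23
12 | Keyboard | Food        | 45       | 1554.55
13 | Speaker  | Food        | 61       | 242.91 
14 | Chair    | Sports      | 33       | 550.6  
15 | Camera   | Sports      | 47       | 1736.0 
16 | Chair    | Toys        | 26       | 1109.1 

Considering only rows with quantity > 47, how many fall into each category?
SELECT category, COUNT(*)
FROM sales
WHERE quantity > 47
GROUP BY category

Note: WHERE filters rows before grouping.

Result:
  Electronics: 2
  Food: 1
  Media: 2
  Toys: 1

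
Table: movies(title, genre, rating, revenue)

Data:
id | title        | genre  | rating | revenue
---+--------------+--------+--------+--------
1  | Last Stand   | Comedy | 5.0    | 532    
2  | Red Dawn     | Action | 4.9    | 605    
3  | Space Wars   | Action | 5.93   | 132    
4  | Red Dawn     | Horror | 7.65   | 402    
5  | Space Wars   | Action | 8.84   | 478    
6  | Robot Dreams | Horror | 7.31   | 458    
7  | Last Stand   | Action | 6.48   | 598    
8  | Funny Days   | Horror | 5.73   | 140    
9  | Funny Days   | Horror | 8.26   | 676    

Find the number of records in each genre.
SELECT genre, COUNT(*) as count
FROM movies
GROUP BY genre

Result:
  Action: 4
  Comedy: 1
  Horror: 4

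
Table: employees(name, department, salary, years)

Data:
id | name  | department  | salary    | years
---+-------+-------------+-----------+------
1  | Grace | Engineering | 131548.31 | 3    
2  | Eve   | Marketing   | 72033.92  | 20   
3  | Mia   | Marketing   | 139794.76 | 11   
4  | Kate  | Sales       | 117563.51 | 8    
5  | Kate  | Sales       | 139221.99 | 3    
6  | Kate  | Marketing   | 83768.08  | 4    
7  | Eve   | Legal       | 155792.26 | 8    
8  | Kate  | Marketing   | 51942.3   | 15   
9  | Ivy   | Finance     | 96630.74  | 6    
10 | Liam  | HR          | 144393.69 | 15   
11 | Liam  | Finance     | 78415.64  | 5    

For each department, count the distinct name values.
SELECT department, COUNT(DISTINCT name)
FROM employees
GROUP BY department

Result:
  Engineering: 1 distinct
  Finance: 2 distinct
  HR: 1 distinct
  Legal: 1 distinct
  Marketing: 3 distinct
  Sales: 1 distinct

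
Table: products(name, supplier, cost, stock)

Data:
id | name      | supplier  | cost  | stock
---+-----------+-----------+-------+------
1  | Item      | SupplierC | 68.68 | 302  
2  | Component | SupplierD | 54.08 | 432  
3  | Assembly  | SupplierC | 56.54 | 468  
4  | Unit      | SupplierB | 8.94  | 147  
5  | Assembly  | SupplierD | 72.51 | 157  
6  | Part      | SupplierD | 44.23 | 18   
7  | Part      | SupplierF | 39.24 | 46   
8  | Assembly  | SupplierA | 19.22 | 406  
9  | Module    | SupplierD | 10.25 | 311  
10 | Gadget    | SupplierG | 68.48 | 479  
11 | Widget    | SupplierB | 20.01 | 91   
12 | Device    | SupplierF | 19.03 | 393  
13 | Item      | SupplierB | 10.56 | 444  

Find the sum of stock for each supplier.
SELECT supplier, SUM(stock) as result
FROM products
GROUP BY supplier

Result:
  SupplierA: 406
  SupplierB: 682
  SupplierC: 770
  SupplierD: 918
  SupplierF: 439
  SupplierG: 479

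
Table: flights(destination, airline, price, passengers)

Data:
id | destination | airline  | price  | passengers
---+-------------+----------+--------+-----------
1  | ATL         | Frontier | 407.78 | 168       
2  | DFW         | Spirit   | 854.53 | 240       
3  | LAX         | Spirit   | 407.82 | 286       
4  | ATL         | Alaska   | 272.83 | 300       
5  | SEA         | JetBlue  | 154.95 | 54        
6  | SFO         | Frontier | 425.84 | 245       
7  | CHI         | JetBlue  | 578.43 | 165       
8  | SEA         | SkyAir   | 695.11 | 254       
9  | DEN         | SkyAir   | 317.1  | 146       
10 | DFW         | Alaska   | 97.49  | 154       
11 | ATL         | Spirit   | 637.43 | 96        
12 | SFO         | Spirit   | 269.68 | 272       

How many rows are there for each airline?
SELECT airline, COUNT(*) as count
FROM flights
GROUP BY airline

Result:
  Alaska: 2
  Frontier: 2
  JetBlue: 2
  SkyAir: 2
  Spirit: 4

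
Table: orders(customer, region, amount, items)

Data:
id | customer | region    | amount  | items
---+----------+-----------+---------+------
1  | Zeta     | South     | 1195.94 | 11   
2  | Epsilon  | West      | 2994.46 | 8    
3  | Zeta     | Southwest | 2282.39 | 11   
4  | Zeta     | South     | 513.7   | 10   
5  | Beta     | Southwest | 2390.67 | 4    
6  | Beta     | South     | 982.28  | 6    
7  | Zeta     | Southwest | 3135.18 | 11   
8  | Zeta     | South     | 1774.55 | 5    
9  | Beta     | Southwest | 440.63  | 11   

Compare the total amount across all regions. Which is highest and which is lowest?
SELECT region, SUM(amount)
FROM orders
GROUP BY region
ORDER BY SUM(amount)

All groups:
  West: 2994.46
  South: 4466.47
  Southwest: 8248.87

Highest: Southwest (8248.87)
Lowest: West (2994.46)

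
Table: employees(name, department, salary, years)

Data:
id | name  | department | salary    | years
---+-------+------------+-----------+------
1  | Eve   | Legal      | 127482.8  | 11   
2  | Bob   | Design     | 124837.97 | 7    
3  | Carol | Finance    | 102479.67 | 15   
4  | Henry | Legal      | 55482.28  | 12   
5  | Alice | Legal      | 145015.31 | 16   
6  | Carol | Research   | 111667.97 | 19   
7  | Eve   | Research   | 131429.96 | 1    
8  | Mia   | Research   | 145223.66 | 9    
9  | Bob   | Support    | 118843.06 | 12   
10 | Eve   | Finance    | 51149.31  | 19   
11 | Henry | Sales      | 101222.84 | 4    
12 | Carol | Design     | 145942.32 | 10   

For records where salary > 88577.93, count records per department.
SELECT department, COUNT(*)
FROM employees
WHERE salary > 88577.93
GROUP BY department

Note: WHERE filters rows before grouping.

Result:
  Design: 2
  Finance: 1
  Legal: 2
  Research: 3
  Sales: 1
  Support: 1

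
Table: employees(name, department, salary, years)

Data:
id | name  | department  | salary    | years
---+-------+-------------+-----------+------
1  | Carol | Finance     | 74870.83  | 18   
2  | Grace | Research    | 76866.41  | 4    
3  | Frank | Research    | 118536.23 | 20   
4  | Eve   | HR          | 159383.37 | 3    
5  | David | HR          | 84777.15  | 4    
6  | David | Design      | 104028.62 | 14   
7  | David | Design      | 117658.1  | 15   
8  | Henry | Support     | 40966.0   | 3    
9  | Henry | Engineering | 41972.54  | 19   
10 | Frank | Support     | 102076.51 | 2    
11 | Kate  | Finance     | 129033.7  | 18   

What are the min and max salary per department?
SELECT department, MIN(salary), MAX(salary)
FROM employees
GROUP BY department

Result:
  Design: min=104028.62, max=117658.10
  Engineering: min=41972.54, max=41972.54
  Finance: min=74870.83, max=129033.70
  HR: min=84777.15, max=159383.37
  Research: min=76866.41, max=118536.23
  Support: min=40966.00, max=102076.51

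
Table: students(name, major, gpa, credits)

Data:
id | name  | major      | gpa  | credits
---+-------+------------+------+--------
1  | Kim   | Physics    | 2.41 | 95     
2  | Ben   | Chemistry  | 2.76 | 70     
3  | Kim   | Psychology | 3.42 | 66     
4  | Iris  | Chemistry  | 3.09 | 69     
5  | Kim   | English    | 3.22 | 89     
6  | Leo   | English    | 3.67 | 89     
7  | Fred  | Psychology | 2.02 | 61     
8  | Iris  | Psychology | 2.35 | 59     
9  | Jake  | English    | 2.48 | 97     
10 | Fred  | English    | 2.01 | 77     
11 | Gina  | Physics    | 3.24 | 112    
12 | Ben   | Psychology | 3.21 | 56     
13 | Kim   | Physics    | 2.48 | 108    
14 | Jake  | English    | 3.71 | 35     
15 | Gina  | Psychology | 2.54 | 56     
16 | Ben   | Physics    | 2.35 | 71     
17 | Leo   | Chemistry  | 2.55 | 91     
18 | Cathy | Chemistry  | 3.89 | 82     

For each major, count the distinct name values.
SELECT major, COUNT(DISTINCT name)
FROM students
GROUP BY major

Result:
  Chemistry: 4 distinct
  English: 4 distinct
  Physics: 3 distinct
  Psychology: 5 distinct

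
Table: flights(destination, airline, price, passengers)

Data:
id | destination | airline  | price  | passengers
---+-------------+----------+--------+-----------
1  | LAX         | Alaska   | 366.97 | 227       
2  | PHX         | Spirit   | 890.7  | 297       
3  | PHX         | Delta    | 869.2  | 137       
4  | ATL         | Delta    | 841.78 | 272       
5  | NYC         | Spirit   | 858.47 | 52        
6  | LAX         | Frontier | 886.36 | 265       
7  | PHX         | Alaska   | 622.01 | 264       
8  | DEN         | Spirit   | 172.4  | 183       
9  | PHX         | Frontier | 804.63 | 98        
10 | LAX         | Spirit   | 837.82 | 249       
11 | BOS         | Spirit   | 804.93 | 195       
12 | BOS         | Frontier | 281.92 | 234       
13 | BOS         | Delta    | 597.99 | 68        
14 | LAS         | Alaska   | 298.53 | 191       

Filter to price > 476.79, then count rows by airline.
SELECT airline, COUNT(*)
FROM flights
WHERE price > 476.79
GROUP BY airline

Note: WHERE filters rows before grouping.

Result:
  Alaska: 1
  Delta: 3
  Frontier: 2
  Spirit: 4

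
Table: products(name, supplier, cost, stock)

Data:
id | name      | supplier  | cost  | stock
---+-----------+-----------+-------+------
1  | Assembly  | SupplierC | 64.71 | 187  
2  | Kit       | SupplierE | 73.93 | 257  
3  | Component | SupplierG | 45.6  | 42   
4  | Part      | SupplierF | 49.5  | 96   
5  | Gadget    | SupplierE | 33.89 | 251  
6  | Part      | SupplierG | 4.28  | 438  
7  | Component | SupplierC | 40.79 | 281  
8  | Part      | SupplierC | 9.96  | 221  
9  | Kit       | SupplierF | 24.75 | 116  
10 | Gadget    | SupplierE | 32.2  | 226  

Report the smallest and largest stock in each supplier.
SELECT supplier, MIN(stock), MAX(stock)
FROM products
GROUP BY supplier

Result:
  SupplierC: min=187, max=281
  SupplierE: min=226, max=257
  SupplierF: min=96, max=116
  SupplierG: min=42, max=438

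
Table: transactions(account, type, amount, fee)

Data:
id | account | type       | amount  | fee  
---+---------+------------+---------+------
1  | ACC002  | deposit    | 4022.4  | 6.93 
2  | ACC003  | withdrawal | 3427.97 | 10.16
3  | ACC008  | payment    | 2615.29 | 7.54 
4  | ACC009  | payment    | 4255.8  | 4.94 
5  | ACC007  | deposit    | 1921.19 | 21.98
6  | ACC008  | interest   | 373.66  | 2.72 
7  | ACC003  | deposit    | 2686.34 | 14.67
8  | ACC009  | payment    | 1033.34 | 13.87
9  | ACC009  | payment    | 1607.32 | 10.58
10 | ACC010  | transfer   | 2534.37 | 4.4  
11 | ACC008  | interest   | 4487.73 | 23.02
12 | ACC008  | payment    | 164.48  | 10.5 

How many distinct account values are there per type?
SELECT type, COUNT(DISTINCT account)
FROM transactions
GROUP BY type

Result:
  deposit: 3 distinct
  interest: 1 distinct
  payment: 2 distinct
  transfer: 1 distinct
  withdrawal: 1 distinct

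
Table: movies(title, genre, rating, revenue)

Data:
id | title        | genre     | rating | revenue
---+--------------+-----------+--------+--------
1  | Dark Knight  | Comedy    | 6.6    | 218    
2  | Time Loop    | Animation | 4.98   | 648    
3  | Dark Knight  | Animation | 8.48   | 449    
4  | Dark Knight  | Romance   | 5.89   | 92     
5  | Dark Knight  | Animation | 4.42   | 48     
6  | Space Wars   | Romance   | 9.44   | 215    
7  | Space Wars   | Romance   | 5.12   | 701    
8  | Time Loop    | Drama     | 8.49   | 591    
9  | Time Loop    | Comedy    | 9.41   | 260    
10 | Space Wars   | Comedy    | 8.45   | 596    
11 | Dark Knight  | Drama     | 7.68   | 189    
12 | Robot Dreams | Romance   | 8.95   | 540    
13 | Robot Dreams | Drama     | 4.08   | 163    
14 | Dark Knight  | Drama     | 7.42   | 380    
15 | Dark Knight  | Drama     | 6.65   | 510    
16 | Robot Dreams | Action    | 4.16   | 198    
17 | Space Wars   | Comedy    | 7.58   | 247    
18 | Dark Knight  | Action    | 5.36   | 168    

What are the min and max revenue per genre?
SELECT genre, MIN(revenue), MAX(revenue)
FROM movies
GROUP BY genre

Result:
  Action: min=168, max=198
  Animation: min=48, max=648
  Comedy: min=218, max=596
  Drama: min=163, max=591
  Romance: min=92, max=701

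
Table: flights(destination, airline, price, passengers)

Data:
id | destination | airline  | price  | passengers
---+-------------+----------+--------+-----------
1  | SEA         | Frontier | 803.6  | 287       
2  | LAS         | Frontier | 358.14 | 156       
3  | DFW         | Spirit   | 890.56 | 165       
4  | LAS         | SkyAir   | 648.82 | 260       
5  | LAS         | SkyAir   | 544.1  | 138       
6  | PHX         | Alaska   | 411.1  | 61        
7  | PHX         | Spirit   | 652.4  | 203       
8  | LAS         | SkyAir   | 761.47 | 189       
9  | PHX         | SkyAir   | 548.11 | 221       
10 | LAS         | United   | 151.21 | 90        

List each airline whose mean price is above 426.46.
SELECT airline, AVG(price)
FROM flights
GROUP BY airline
HAVING AVG(price) > 426.46

Result:
  Frontier: avg=580.87
  SkyAir: avg=625.63
  Spirit: avg=771.48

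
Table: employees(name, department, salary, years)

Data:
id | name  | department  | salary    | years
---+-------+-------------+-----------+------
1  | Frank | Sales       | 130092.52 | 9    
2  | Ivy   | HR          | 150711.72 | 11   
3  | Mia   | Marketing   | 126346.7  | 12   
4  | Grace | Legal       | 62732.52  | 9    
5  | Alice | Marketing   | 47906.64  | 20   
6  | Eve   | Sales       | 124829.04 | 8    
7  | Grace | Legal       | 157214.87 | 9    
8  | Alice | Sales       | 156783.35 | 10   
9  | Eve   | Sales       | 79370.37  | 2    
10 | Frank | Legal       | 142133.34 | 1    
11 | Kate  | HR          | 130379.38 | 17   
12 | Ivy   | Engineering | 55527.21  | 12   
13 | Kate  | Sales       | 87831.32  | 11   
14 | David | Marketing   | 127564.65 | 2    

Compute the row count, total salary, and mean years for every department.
SELECT department,
       COUNT(*) as cnt,
       SUM(salary) as total_salary,
       AVG(years) as avg_years
FROM employees
GROUP BY department

Result:
  Engineering: 1 records, 55527.21 total salary, 12.00 avg years
  HR: 2 records, 281091.10 total salary, 14.00 avg years
  Legal: 3 records, 362080.73 total salary, 6.33 avg years
  Marketing: 3 records, 301817.99 total salary, 11.33 avg years
  Sales: 5 records, 578906.60 total salary, 8.00 avg years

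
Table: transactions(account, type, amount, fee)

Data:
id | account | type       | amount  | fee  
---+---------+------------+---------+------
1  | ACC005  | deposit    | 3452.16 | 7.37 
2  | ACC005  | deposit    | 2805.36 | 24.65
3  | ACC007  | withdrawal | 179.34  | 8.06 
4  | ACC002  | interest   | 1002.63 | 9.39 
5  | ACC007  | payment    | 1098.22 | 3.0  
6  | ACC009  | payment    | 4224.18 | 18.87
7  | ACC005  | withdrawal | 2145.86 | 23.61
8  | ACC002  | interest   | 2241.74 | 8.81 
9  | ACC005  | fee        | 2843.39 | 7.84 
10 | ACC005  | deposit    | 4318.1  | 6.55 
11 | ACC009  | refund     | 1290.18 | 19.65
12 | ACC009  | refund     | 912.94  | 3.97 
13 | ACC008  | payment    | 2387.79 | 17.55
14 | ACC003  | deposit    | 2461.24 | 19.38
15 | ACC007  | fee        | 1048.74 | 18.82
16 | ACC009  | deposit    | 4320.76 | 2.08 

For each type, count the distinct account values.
SELECT type, COUNT(DISTINCT account)
FROM transactions
GROUP BY type

Result:
  deposit: 3 distinct
  fee: 2 distinct
  interest: 1 distinct
  payment: 3 distinct
  refund: 1 distinct
  withdrawal: 2 distinct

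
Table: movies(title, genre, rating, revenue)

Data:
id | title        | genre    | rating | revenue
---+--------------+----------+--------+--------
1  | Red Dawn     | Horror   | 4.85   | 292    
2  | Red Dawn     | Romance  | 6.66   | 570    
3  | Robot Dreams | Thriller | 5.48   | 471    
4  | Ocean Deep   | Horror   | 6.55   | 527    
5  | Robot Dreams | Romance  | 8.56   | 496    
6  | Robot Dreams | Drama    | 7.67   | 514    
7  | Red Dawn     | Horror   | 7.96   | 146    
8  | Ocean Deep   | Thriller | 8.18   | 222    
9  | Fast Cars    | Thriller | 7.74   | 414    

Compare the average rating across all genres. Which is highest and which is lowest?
SELECT genre, AVG(rating)
FROM movies
GROUP BY genre
ORDER BY AVG(rating)

All groups:
  Horror: 6.45
  Thriller: 7.13
  Romance: 7.61
  Drama: 7.67

Highest: Drama (7.67)
Lowest: Horror (6.45)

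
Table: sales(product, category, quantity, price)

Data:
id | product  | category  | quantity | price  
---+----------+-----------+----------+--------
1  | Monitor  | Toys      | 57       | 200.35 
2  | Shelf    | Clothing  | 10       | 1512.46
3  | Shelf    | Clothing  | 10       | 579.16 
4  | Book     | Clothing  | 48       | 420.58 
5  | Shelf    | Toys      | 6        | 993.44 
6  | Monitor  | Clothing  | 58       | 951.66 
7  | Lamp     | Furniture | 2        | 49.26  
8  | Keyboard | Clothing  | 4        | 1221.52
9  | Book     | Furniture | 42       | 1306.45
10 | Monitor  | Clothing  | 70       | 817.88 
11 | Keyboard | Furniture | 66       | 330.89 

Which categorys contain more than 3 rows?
SELECT category, COUNT(*) as cnt
FROM sales
GROUP BY category
HAVING COUNT(*) > 3

Result:
  Clothing: 6

Note: HAVING filters groups after aggregation, WHERE filters rows before.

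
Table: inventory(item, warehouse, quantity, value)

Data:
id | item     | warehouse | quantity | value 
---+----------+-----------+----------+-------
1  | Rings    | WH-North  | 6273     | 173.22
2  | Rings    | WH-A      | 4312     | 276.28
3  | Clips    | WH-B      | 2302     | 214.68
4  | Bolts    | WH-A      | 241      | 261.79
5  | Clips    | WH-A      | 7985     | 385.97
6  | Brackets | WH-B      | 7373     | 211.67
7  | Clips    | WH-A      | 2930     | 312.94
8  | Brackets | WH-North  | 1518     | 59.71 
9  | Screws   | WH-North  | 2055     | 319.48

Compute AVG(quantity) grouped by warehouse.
SELECT warehouse, AVG(quantity) as result
FROM inventory
GROUP BY warehouse

Result:
  WH-A: 3867.00
  WH-B: 4837.50
  WH-North: 3282.00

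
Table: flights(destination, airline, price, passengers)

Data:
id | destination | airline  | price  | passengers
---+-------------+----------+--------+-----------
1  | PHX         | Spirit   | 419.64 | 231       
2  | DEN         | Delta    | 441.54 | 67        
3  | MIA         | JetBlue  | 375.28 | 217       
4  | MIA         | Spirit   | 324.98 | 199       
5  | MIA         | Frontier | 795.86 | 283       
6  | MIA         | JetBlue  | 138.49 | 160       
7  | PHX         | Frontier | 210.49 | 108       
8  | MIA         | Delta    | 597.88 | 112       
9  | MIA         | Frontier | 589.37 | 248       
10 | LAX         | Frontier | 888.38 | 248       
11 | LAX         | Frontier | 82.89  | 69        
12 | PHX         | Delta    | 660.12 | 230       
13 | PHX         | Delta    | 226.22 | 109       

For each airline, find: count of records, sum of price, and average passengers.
SELECT airline,
       COUNT(*) as cnt,
       SUM(price) as total_price,
       AVG(passengers) as avg_passengers
FROM flights
GROUP BY airline

Result:
  Delta: 4 records, 1925.76 total price, 129.50 avg passengers
  Frontier: 5 records, 2566.99 total price, 191.20 avg passengers
  JetBlue: 2 records, 513.77 total price, 188.50 avg passengers
  Spirit: 2 records, 744.62 total price, 215.00 avg passengers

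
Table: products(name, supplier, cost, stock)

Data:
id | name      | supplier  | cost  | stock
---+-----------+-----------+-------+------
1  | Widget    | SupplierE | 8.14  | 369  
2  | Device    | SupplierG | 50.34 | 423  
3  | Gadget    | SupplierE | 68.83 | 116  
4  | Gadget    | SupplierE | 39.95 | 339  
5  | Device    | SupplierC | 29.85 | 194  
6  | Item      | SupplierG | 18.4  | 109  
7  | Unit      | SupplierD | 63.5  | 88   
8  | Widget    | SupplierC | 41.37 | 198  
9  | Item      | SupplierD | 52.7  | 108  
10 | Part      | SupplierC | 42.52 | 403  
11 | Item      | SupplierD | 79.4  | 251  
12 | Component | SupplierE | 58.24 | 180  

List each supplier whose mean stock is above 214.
SELECT supplier, AVG(stock)
FROM products
GROUP BY supplier
HAVING AVG(stock) > 214

Result:
  SupplierC: avg=265.00
  SupplierE: avg=251.00
  SupplierG: avg=266.00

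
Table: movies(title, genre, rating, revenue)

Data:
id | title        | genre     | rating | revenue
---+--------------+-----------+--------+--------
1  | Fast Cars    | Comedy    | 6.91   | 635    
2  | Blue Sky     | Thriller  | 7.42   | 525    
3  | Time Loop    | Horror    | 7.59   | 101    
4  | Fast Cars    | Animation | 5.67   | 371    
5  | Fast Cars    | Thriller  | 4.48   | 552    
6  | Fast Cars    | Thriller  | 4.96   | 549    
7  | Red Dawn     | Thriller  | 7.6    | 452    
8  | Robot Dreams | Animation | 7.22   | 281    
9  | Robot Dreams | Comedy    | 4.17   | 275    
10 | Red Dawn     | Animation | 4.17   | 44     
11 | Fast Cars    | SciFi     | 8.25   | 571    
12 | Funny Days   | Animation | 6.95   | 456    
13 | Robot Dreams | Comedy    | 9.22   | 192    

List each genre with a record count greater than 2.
SELECT genre, COUNT(*) as cnt
FROM movies
GROUP BY genre
HAVING COUNT(*) > 2

Result:
  Animation: 4
  Comedy: 3
  Thriller: 4

Note: HAVING filters groups after aggregation, WHERE filters rows before.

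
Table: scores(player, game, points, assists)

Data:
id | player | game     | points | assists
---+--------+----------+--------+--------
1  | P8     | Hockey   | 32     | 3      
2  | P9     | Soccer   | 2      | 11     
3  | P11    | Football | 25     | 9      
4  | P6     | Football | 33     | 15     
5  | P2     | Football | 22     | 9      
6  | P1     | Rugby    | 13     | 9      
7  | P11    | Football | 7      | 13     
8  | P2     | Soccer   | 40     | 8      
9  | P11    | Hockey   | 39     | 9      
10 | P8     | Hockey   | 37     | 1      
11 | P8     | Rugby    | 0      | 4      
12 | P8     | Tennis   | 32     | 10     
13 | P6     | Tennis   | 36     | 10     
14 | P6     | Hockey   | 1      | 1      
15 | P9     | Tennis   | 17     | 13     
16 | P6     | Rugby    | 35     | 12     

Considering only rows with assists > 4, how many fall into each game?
SELECT game, COUNT(*)
FROM scores
WHERE assists > 4
GROUP BY game

Note: WHERE filters rows before grouping.

Result:
  Football: 4
  Hockey: 1
  Rugby: 2
  Soccer: 2
  Tennis: 3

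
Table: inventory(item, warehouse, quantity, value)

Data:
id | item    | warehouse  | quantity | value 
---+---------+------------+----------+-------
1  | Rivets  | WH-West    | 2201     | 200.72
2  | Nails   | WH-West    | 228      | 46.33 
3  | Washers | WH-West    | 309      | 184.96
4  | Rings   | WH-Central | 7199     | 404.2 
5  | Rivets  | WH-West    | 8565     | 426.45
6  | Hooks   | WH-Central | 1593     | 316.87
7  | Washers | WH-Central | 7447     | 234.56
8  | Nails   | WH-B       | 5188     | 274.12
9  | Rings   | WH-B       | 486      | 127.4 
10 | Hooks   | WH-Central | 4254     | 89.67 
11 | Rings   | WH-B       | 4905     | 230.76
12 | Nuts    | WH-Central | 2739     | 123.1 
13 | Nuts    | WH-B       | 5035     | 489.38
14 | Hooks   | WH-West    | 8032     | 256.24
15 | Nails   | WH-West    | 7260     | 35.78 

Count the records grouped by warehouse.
SELECT warehouse, COUNT(*) as count
FROM inventory
GROUP BY warehouse

Result:
  WH-B: 4
  WH-Central: 5
  WH-West: 6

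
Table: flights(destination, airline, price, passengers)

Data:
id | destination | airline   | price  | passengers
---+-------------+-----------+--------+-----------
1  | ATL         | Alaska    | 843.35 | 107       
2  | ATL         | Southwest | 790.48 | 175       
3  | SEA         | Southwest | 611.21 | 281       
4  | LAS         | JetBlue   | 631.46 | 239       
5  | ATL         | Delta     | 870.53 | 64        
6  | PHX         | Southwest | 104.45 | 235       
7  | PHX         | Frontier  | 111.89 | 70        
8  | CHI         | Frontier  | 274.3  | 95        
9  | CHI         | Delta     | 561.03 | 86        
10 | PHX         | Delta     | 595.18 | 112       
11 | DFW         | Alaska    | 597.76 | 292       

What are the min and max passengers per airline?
SELECT airline, MIN(passengers), MAX(passengers)
FROM flights
GROUP BY airline

Result:
  Alaska: min=107, max=292
  Delta: min=64, max=112
  Frontier: min=70, max=95
  JetBlue: min=239, max=239
  Southwest: min=175, max=281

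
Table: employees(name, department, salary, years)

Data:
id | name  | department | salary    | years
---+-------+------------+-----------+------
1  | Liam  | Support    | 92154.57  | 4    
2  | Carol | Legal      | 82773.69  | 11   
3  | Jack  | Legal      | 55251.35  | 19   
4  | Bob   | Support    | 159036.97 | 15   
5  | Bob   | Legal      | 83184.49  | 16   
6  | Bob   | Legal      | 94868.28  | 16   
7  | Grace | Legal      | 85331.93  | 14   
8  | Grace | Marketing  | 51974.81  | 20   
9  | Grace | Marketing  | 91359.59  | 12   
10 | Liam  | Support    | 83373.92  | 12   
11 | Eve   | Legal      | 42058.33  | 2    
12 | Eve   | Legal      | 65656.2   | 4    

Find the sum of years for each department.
SELECT department, SUM(years) as result
FROM employees
GROUP BY department

Result:
  Legal: 82
  Marketing: 32
  Support: 31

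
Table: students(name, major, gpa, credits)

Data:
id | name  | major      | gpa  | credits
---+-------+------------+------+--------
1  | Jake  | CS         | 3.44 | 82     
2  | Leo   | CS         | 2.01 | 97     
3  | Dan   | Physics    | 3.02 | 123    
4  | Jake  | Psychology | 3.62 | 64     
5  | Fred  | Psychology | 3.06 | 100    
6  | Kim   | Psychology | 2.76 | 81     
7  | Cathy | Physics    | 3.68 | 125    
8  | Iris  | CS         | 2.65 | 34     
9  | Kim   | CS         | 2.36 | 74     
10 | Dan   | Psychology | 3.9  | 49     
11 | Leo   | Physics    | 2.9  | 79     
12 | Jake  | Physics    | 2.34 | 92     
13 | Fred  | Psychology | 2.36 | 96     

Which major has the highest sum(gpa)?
SELECT major, SUM(gpa) as val
FROM students
GROUP BY major
ORDER BY val DESC
LIMIT 1

Result: Psychology with sum(gpa) = 15.70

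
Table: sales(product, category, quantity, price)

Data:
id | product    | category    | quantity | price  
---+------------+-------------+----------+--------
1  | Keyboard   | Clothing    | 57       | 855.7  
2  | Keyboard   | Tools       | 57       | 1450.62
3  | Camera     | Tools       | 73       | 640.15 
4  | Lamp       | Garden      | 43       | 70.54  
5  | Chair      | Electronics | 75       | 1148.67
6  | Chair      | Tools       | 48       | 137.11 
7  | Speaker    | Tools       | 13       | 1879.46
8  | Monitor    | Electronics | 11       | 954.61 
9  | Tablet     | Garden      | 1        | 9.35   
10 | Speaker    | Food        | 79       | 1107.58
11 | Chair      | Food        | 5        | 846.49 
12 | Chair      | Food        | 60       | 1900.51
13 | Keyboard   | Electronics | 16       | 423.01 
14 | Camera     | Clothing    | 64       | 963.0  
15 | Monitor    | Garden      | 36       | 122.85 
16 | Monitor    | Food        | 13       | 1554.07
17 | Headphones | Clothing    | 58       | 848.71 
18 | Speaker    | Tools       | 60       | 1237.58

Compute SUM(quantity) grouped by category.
SELECT category, SUM(quantity) as result
FROM sales
GROUP BY category

Result:
  Clothing: 179
  Electronics: 102
  Food: 157
  Garden: 80
  Tools: 251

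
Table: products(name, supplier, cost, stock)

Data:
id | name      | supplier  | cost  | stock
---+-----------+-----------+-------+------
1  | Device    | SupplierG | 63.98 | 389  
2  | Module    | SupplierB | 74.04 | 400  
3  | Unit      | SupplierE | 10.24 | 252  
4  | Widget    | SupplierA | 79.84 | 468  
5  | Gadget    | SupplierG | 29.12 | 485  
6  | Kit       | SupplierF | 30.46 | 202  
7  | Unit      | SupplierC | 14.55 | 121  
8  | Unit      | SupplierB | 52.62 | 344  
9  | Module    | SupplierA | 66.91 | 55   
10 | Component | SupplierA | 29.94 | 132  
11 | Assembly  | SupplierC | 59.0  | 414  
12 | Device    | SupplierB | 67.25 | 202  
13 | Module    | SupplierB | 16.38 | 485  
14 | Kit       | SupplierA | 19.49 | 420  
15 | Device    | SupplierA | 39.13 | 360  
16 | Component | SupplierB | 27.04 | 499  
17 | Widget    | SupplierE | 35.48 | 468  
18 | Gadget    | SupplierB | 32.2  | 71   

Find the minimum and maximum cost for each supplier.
SELECT supplier, MIN(cost), MAX(cost)
FROM products
GROUP BY supplier

Result:
  SupplierA: min=19.49, max=79.84
  SupplierB: min=16.38, max=74.04
  SupplierC: min=14.55, max=59.00
  SupplierE: min=10.24, max=35.48
  SupplierF: min=30.46, max=30.46
  SupplierG: min=29.12, max=63.98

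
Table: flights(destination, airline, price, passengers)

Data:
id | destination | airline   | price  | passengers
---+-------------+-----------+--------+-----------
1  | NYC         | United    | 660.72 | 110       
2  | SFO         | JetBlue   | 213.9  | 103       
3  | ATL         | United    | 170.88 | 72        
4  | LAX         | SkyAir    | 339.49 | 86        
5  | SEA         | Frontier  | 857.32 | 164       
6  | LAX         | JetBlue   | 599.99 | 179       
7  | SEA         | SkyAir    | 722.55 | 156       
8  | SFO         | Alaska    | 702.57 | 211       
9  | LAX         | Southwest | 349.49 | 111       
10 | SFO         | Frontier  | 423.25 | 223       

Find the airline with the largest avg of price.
SELECT airline, AVG(price) as val
FROM flights
GROUP BY airline
ORDER BY val DESC
LIMIT 1

Result: Alaska with avg(price) = 702.57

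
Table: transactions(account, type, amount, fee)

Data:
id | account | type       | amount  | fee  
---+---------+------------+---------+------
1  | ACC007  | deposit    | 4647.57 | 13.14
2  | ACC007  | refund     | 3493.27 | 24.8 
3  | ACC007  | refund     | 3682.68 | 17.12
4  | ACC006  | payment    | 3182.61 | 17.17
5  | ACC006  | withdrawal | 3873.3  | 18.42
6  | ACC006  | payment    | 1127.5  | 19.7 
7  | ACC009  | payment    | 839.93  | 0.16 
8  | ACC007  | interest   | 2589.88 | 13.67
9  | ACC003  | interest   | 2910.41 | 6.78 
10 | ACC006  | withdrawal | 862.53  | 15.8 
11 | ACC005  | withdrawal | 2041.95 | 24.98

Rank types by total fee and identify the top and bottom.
SELECT type, SUM(fee)
FROM transactions
GROUP BY type
ORDER BY SUM(fee)

All groups:
  deposit: 13.14
  interest: 20.45
  payment: 37.03
  refund: 41.92
  withdrawal: 59.20

Highest: withdrawal (59.20)
Lowest: deposit (13.14)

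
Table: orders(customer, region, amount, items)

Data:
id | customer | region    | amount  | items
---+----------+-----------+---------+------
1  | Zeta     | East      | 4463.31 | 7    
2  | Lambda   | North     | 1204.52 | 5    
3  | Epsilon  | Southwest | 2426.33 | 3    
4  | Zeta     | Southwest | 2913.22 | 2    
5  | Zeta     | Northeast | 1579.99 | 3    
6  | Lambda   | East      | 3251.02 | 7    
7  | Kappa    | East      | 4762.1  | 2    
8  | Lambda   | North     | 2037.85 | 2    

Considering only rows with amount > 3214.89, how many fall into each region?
SELECT region, COUNT(*)
FROM orders
WHERE amount > 3214.89
GROUP BY region

Note: WHERE filters rows before grouping.

Result:
  East: 3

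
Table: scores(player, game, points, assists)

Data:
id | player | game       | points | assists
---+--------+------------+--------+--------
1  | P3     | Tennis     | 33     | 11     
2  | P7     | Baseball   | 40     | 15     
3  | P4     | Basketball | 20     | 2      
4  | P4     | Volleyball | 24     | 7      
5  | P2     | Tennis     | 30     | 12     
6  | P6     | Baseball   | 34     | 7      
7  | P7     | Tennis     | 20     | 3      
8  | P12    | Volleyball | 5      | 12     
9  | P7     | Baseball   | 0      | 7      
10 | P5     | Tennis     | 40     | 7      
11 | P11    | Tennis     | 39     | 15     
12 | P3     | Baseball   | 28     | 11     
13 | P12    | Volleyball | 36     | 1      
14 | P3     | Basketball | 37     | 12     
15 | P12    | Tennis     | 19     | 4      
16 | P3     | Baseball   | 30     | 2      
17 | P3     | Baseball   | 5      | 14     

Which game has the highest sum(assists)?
SELECT game, SUM(assists) as val
FROM scores
GROUP BY game
ORDER BY val DESC
LIMIT 1

Result: Baseball with sum(assists) = 56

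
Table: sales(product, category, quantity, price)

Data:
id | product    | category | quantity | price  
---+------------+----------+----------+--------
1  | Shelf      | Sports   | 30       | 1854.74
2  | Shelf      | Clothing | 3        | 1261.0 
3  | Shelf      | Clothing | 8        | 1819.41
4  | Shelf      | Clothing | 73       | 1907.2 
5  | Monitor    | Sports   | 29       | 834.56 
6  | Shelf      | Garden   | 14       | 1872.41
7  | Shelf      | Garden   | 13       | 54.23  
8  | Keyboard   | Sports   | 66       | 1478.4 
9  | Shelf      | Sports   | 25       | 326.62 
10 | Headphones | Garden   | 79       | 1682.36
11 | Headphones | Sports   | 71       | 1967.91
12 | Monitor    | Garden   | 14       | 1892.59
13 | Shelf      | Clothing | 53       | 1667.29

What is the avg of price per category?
SELECT category, AVG(price) as result
FROM sales
GROUP BY category

Result:
  Clothing: 1663.73
  Garden: 1375.40
  Sports: 1292.45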